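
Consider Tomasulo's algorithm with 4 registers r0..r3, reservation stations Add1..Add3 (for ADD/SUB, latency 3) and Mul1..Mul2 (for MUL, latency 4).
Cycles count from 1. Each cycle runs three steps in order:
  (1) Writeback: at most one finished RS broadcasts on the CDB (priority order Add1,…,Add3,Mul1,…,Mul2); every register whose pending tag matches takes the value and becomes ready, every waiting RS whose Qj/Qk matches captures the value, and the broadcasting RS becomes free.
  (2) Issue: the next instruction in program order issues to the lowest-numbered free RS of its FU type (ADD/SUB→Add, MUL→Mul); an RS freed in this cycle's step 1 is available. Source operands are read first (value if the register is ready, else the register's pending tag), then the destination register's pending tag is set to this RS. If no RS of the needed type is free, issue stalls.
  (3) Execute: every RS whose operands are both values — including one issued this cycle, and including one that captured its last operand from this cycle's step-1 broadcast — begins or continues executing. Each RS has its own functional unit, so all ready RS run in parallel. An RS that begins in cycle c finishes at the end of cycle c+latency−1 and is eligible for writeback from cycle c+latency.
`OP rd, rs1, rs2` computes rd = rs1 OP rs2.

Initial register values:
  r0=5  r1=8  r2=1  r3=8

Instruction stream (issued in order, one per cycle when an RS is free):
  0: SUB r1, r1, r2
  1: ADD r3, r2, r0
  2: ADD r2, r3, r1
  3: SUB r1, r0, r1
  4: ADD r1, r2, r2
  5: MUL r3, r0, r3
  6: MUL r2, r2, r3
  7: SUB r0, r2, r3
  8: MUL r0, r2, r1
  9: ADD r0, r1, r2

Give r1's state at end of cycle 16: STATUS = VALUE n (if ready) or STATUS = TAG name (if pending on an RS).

STATUS = VALUE 26

c1: issue SUB r1<-Add1 | r0:5,r1:Add1,r2:1,r3:8
c2: issue ADD r3<-Add2 | r0:5,r1:Add1,r2:1,r3:Add2
c3: issue ADD r2<-Add3 | r0:5,r1:Add1,r2:Add3,r3:Add2
c4: CDB Add1=7; issue SUB r1<-Add1 | r0:5,r1:Add1,r2:Add3,r3:Add2
c5: CDB Add2=6; issue ADD r1<-Add2 | r0:5,r1:Add2,r2:Add3,r3:6
c6: issue MUL r3<-Mul1 | r0:5,r1:Add2,r2:Add3,r3:Mul1
c7: CDB Add1=-2; issue MUL r2<-Mul2 | r0:5,r1:Add2,r2:Mul2,r3:Mul1
c8: CDB Add3=13; issue SUB r0<-Add1 | r0:Add1,r1:Add2,r2:Mul2,r3:Mul1
c9: stall | r0:Add1,r1:Add2,r2:Mul2,r3:Mul1
c10: CDB Mul1=30; issue MUL r0<-Mul1 | r0:Mul1,r1:Add2,r2:Mul2,r3:30
c11: CDB Add2=26; issue ADD r0<-Add2 | r0:Add2,r1:26,r2:Mul2,r3:30
c12: - | r0:Add2,r1:26,r2:Mul2,r3:30
c13: - | r0:Add2,r1:26,r2:Mul2,r3:30
c14: CDB Mul2=390 | r0:Add2,r1:26,r2:390,r3:30
c15: - | r0:Add2,r1:26,r2:390,r3:30
c16: - | r0:Add2,r1:26,r2:390,r3:30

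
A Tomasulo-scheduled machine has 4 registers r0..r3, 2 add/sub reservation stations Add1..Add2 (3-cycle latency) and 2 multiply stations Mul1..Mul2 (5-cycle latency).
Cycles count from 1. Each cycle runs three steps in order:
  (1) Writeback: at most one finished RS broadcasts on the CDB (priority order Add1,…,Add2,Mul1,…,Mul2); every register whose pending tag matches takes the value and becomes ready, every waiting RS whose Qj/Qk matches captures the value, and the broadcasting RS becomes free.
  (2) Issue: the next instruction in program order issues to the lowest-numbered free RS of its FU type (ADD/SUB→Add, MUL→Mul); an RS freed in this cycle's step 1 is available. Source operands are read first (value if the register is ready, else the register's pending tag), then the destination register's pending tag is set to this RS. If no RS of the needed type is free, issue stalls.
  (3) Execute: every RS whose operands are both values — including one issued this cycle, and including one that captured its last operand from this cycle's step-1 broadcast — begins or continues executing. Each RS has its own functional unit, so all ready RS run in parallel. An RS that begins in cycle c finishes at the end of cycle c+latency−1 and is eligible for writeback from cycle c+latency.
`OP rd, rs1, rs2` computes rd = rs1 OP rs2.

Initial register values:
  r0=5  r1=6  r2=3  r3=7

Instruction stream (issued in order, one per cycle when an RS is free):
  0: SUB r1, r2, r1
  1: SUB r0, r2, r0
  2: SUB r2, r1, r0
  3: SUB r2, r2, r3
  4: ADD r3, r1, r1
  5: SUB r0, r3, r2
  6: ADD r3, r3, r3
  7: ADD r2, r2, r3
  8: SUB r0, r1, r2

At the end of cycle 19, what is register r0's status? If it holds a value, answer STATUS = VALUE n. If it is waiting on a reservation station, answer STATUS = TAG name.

STATUS = TAG Add2

  c1: issue SUB r1<-Add1  regs: r0:5,r1:Add1,r2:3,r3:7
  c2: issue SUB r0<-Add2  regs: r0:Add2,r1:Add1,r2:3,r3:7
  c3: stall  regs: r0:Add2,r1:Add1,r2:3,r3:7
  c4: CDB Add1=-3; issue SUB r2<-Add1  regs: r0:Add2,r1:-3,r2:Add1,r3:7
  c5: CDB Add2=-2; issue SUB r2<-Add2  regs: r0:-2,r1:-3,r2:Add2,r3:7
  c6: stall  regs: r0:-2,r1:-3,r2:Add2,r3:7
  c7: stall  regs: r0:-2,r1:-3,r2:Add2,r3:7
  c8: CDB Add1=-1; issue ADD r3<-Add1  regs: r0:-2,r1:-3,r2:Add2,r3:Add1
  c9: stall  regs: r0:-2,r1:-3,r2:Add2,r3:Add1
  c10: stall  regs: r0:-2,r1:-3,r2:Add2,r3:Add1
  c11: CDB Add1=-6; issue SUB r0<-Add1  regs: r0:Add1,r1:-3,r2:Add2,r3:-6
  c12: CDB Add2=-8; issue ADD r3<-Add2  regs: r0:Add1,r1:-3,r2:-8,r3:Add2
  c13: stall  regs: r0:Add1,r1:-3,r2:-8,r3:Add2
  c14: stall  regs: r0:Add1,r1:-3,r2:-8,r3:Add2
  c15: CDB Add1=2; issue ADD r2<-Add1  regs: r0:2,r1:-3,r2:Add1,r3:Add2
  c16: CDB Add2=-12; issue SUB r0<-Add2  regs: r0:Add2,r1:-3,r2:Add1,r3:-12
  c17: -  regs: r0:Add2,r1:-3,r2:Add1,r3:-12
  c18: -  regs: r0:Add2,r1:-3,r2:Add1,r3:-12
  c19: CDB Add1=-20  regs: r0:Add2,r1:-3,r2:-20,r3:-12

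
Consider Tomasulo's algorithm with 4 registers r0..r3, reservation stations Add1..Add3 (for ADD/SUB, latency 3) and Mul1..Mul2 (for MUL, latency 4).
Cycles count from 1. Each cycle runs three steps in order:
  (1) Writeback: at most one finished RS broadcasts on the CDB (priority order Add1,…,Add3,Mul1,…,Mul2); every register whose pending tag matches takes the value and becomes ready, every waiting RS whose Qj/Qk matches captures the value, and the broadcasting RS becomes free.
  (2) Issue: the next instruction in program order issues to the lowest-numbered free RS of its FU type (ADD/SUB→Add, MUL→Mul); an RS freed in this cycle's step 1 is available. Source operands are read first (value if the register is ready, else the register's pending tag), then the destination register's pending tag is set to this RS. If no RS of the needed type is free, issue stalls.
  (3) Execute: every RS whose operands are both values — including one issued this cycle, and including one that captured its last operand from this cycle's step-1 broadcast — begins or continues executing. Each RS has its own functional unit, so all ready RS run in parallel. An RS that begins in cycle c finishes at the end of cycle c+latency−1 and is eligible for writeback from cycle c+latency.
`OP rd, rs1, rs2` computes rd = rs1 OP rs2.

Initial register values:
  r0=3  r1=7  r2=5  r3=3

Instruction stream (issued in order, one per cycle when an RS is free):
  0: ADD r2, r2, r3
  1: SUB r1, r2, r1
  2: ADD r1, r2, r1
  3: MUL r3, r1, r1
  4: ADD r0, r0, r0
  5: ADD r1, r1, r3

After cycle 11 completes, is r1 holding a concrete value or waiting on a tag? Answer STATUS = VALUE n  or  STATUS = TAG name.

c1: issue ADD r2<-Add1 | r0:3,r1:7,r2:Add1,r3:3
c2: issue SUB r1<-Add2 | r0:3,r1:Add2,r2:Add1,r3:3
c3: issue ADD r1<-Add3 | r0:3,r1:Add3,r2:Add1,r3:3
c4: CDB Add1=8; issue MUL r3<-Mul1 | r0:3,r1:Add3,r2:8,r3:Mul1
c5: issue ADD r0<-Add1 | r0:Add1,r1:Add3,r2:8,r3:Mul1
c6: stall | r0:Add1,r1:Add3,r2:8,r3:Mul1
c7: CDB Add2=1; issue ADD r1<-Add2 | r0:Add1,r1:Add2,r2:8,r3:Mul1
c8: CDB Add1=6 | r0:6,r1:Add2,r2:8,r3:Mul1
c9: - | r0:6,r1:Add2,r2:8,r3:Mul1
c10: CDB Add3=9 | r0:6,r1:Add2,r2:8,r3:Mul1
c11: - | r0:6,r1:Add2,r2:8,r3:Mul1

STATUS = TAG Add2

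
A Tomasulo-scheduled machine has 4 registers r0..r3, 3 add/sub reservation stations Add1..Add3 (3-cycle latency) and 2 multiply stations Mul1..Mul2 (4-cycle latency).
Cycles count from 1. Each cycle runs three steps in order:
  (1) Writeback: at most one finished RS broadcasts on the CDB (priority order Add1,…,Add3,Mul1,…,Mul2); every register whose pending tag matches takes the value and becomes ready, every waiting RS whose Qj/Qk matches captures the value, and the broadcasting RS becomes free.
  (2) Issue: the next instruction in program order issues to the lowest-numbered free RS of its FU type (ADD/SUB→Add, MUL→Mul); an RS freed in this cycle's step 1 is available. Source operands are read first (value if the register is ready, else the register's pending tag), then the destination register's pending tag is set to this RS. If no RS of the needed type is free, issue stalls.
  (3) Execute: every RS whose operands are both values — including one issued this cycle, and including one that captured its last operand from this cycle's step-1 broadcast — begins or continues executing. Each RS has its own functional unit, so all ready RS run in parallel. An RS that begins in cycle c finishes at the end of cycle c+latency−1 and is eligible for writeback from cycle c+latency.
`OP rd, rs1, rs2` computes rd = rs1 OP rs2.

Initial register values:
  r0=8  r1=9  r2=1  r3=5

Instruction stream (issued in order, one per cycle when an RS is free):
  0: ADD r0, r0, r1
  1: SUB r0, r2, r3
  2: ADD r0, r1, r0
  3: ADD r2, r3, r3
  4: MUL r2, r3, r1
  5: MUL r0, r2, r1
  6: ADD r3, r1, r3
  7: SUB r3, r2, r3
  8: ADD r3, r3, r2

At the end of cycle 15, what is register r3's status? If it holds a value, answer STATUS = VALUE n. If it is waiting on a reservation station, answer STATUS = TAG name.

cycle 1: issue ADD r0<-Add1 // r0:Add1,r1:9,r2:1,r3:5
cycle 2: issue SUB r0<-Add2 // r0:Add2,r1:9,r2:1,r3:5
cycle 3: issue ADD r0<-Add3 // r0:Add3,r1:9,r2:1,r3:5
cycle 4: CDB Add1=17; issue ADD r2<-Add1 // r0:Add3,r1:9,r2:Add1,r3:5
cycle 5: CDB Add2=-4; issue MUL r2<-Mul1 // r0:Add3,r1:9,r2:Mul1,r3:5
cycle 6: issue MUL r0<-Mul2 // r0:Mul2,r1:9,r2:Mul1,r3:5
cycle 7: CDB Add1=10; issue ADD r3<-Add1 // r0:Mul2,r1:9,r2:Mul1,r3:Add1
cycle 8: CDB Add3=5; issue SUB r3<-Add2 // r0:Mul2,r1:9,r2:Mul1,r3:Add2
cycle 9: CDB Mul1=45; issue ADD r3<-Add3 // r0:Mul2,r1:9,r2:45,r3:Add3
cycle 10: CDB Add1=14 // r0:Mul2,r1:9,r2:45,r3:Add3
cycle 11: - // r0:Mul2,r1:9,r2:45,r3:Add3
cycle 12: - // r0:Mul2,r1:9,r2:45,r3:Add3
cycle 13: CDB Add2=31 // r0:Mul2,r1:9,r2:45,r3:Add3
cycle 14: CDB Mul2=405 // r0:405,r1:9,r2:45,r3:Add3
cycle 15: - // r0:405,r1:9,r2:45,r3:Add3

STATUS = TAG Add3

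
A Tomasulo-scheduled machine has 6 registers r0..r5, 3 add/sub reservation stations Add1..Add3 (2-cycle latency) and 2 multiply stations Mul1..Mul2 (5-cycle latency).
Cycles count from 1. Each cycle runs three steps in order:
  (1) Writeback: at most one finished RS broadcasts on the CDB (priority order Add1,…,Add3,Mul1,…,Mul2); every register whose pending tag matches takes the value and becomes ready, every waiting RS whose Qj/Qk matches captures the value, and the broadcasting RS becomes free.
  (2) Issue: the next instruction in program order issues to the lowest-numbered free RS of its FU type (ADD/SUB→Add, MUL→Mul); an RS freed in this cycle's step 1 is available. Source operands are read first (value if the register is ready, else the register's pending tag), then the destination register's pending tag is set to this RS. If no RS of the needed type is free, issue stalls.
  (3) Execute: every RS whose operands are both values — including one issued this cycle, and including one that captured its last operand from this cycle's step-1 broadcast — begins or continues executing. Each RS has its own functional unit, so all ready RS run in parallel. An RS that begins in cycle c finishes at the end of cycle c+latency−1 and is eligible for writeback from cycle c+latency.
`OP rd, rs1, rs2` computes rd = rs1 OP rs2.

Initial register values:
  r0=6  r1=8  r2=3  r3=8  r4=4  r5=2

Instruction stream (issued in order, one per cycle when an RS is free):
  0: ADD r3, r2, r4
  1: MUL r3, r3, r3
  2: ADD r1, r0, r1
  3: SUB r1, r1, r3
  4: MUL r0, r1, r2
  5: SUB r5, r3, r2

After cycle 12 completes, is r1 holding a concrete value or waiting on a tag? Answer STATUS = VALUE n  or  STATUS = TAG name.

  c1: issue ADD r3<-Add1  regs: r0:6,r1:8,r2:3,r3:Add1,r4:4,r5:2
  c2: issue MUL r3<-Mul1  regs: r0:6,r1:8,r2:3,r3:Mul1,r4:4,r5:2
  c3: CDB Add1=7; issue ADD r1<-Add1  regs: r0:6,r1:Add1,r2:3,r3:Mul1,r4:4,r5:2
  c4: issue SUB r1<-Add2  regs: r0:6,r1:Add2,r2:3,r3:Mul1,r4:4,r5:2
  c5: CDB Add1=14; issue MUL r0<-Mul2  regs: r0:Mul2,r1:Add2,r2:3,r3:Mul1,r4:4,r5:2
  c6: issue SUB r5<-Add1  regs: r0:Mul2,r1:Add2,r2:3,r3:Mul1,r4:4,r5:Add1
  c7: -  regs: r0:Mul2,r1:Add2,r2:3,r3:Mul1,r4:4,r5:Add1
  c8: CDB Mul1=49  regs: r0:Mul2,r1:Add2,r2:3,r3:49,r4:4,r5:Add1
  c9: -  regs: r0:Mul2,r1:Add2,r2:3,r3:49,r4:4,r5:Add1
  c10: CDB Add1=46  regs: r0:Mul2,r1:Add2,r2:3,r3:49,r4:4,r5:46
  c11: CDB Add2=-35  regs: r0:Mul2,r1:-35,r2:3,r3:49,r4:4,r5:46
  c12: -  regs: r0:Mul2,r1:-35,r2:3,r3:49,r4:4,r5:46

STATUS = VALUE -35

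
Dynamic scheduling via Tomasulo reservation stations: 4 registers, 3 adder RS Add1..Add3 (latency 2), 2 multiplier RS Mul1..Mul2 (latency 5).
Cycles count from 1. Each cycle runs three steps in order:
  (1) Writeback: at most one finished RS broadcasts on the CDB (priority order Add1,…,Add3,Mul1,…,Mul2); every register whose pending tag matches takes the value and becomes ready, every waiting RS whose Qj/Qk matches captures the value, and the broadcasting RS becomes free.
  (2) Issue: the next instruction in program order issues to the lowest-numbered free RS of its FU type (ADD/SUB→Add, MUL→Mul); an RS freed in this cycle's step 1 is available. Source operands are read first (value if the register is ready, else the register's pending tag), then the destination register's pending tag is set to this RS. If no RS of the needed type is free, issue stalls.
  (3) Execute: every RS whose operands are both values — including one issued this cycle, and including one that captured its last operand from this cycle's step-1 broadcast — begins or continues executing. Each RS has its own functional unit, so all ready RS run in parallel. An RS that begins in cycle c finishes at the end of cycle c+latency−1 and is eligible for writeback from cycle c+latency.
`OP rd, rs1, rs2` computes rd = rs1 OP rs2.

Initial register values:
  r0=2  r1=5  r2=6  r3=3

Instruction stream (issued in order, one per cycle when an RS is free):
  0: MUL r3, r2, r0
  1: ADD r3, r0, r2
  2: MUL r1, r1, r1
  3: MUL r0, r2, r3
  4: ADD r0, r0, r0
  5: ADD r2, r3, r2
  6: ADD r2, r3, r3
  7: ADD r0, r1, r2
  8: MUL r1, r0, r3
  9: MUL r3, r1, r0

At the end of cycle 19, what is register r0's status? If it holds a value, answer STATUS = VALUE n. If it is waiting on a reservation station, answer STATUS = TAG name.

STATUS = VALUE 41

  c1: issue MUL r3<-Mul1  regs: r0:2,r1:5,r2:6,r3:Mul1
  c2: issue ADD r3<-Add1  regs: r0:2,r1:5,r2:6,r3:Add1
  c3: issue MUL r1<-Mul2  regs: r0:2,r1:Mul2,r2:6,r3:Add1
  c4: CDB Add1=8; stall  regs: r0:2,r1:Mul2,r2:6,r3:8
  c5: stall  regs: r0:2,r1:Mul2,r2:6,r3:8
  c6: CDB Mul1=12; issue MUL r0<-Mul1  regs: r0:Mul1,r1:Mul2,r2:6,r3:8
  c7: issue ADD r0<-Add1  regs: r0:Add1,r1:Mul2,r2:6,r3:8
  c8: CDB Mul2=25; issue ADD r2<-Add2  regs: r0:Add1,r1:25,r2:Add2,r3:8
  c9: issue ADD r2<-Add3  regs: r0:Add1,r1:25,r2:Add3,r3:8
  c10: CDB Add2=14; issue ADD r0<-Add2  regs: r0:Add2,r1:25,r2:Add3,r3:8
  c11: CDB Add3=16; issue MUL r1<-Mul2  regs: r0:Add2,r1:Mul2,r2:16,r3:8
  c12: CDB Mul1=48; issue MUL r3<-Mul1  regs: r0:Add2,r1:Mul2,r2:16,r3:Mul1
  c13: CDB Add2=41  regs: r0:41,r1:Mul2,r2:16,r3:Mul1
  c14: CDB Add1=96  regs: r0:41,r1:Mul2,r2:16,r3:Mul1
  c15: -  regs: r0:41,r1:Mul2,r2:16,r3:Mul1
  c16: -  regs: r0:41,r1:Mul2,r2:16,r3:Mul1
  c17: -  regs: r0:41,r1:Mul2,r2:16,r3:Mul1
  c18: CDB Mul2=328  regs: r0:41,r1:328,r2:16,r3:Mul1
  c19: -  regs: r0:41,r1:328,r2:16,r3:Mul1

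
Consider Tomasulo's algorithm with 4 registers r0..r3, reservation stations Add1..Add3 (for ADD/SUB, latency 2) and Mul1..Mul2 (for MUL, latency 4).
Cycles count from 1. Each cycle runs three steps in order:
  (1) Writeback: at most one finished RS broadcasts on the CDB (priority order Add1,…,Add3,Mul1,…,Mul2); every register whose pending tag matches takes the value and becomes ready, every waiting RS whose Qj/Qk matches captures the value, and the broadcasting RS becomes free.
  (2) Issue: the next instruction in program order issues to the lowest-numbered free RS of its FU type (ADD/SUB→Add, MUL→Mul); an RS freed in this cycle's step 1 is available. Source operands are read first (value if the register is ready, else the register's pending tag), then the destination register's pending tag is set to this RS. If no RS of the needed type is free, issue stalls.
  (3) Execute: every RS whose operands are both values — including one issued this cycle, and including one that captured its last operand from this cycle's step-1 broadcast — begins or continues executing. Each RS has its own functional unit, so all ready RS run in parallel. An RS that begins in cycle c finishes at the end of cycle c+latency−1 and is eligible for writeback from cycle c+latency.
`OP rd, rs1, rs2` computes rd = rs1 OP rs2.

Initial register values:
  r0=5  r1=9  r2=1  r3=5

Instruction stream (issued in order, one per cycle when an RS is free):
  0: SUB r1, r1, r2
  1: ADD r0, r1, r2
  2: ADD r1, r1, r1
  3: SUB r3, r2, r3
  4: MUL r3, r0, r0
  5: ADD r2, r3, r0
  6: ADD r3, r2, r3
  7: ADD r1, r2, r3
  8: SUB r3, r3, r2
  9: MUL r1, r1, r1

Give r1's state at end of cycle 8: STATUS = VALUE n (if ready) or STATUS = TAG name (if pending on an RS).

STATUS = TAG Add3

cycle 1: issue SUB r1<-Add1 // r0:5,r1:Add1,r2:1,r3:5
cycle 2: issue ADD r0<-Add2 // r0:Add2,r1:Add1,r2:1,r3:5
cycle 3: CDB Add1=8; issue ADD r1<-Add1 // r0:Add2,r1:Add1,r2:1,r3:5
cycle 4: issue SUB r3<-Add3 // r0:Add2,r1:Add1,r2:1,r3:Add3
cycle 5: CDB Add1=16; issue MUL r3<-Mul1 // r0:Add2,r1:16,r2:1,r3:Mul1
cycle 6: CDB Add2=9; issue ADD r2<-Add1 // r0:9,r1:16,r2:Add1,r3:Mul1
cycle 7: CDB Add3=-4; issue ADD r3<-Add2 // r0:9,r1:16,r2:Add1,r3:Add2
cycle 8: issue ADD r1<-Add3 // r0:9,r1:Add3,r2:Add1,r3:Add2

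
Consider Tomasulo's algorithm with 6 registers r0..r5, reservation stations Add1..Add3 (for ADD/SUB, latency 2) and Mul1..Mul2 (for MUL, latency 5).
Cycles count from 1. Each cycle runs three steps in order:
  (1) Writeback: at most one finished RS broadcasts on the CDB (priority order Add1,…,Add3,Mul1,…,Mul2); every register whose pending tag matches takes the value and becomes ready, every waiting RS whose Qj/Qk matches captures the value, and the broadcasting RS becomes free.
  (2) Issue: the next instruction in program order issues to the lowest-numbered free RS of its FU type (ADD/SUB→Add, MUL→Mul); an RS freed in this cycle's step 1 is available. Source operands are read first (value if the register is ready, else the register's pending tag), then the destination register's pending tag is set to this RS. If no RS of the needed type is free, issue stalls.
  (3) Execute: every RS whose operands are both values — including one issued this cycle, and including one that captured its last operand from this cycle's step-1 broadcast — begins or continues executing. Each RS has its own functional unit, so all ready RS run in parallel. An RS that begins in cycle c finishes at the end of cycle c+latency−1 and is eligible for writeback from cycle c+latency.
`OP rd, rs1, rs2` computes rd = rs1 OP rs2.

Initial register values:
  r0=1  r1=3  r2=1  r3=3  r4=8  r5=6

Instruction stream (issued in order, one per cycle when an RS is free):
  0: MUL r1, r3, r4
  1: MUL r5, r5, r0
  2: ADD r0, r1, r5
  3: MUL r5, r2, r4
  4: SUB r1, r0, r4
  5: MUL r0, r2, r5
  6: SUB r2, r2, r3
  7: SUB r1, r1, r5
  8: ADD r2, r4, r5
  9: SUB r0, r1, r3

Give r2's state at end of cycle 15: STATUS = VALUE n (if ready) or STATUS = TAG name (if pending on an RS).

  c1: issue MUL r1<-Mul1  regs: r0:1,r1:Mul1,r2:1,r3:3,r4:8,r5:6
  c2: issue MUL r5<-Mul2  regs: r0:1,r1:Mul1,r2:1,r3:3,r4:8,r5:Mul2
  c3: issue ADD r0<-Add1  regs: r0:Add1,r1:Mul1,r2:1,r3:3,r4:8,r5:Mul2
  c4: stall  regs: r0:Add1,r1:Mul1,r2:1,r3:3,r4:8,r5:Mul2
  c5: stall  regs: r0:Add1,r1:Mul1,r2:1,r3:3,r4:8,r5:Mul2
  c6: CDB Mul1=24; issue MUL r5<-Mul1  regs: r0:Add1,r1:24,r2:1,r3:3,r4:8,r5:Mul1
  c7: CDB Mul2=6; issue SUB r1<-Add2  regs: r0:Add1,r1:Add2,r2:1,r3:3,r4:8,r5:Mul1
  c8: issue MUL r0<-Mul2  regs: r0:Mul2,r1:Add2,r2:1,r3:3,r4:8,r5:Mul1
  c9: CDB Add1=30; issue SUB r2<-Add1  regs: r0:Mul2,r1:Add2,r2:Add1,r3:3,r4:8,r5:Mul1
  c10: issue SUB r1<-Add3  regs: r0:Mul2,r1:Add3,r2:Add1,r3:3,r4:8,r5:Mul1
  c11: CDB Add1=-2; issue ADD r2<-Add1  regs: r0:Mul2,r1:Add3,r2:Add1,r3:3,r4:8,r5:Mul1
  c12: CDB Add2=22; issue SUB r0<-Add2  regs: r0:Add2,r1:Add3,r2:Add1,r3:3,r4:8,r5:Mul1
  c13: CDB Mul1=8  regs: r0:Add2,r1:Add3,r2:Add1,r3:3,r4:8,r5:8
  c14: -  regs: r0:Add2,r1:Add3,r2:Add1,r3:3,r4:8,r5:8
  c15: CDB Add1=16  regs: r0:Add2,r1:Add3,r2:16,r3:3,r4:8,r5:8

STATUS = VALUE 16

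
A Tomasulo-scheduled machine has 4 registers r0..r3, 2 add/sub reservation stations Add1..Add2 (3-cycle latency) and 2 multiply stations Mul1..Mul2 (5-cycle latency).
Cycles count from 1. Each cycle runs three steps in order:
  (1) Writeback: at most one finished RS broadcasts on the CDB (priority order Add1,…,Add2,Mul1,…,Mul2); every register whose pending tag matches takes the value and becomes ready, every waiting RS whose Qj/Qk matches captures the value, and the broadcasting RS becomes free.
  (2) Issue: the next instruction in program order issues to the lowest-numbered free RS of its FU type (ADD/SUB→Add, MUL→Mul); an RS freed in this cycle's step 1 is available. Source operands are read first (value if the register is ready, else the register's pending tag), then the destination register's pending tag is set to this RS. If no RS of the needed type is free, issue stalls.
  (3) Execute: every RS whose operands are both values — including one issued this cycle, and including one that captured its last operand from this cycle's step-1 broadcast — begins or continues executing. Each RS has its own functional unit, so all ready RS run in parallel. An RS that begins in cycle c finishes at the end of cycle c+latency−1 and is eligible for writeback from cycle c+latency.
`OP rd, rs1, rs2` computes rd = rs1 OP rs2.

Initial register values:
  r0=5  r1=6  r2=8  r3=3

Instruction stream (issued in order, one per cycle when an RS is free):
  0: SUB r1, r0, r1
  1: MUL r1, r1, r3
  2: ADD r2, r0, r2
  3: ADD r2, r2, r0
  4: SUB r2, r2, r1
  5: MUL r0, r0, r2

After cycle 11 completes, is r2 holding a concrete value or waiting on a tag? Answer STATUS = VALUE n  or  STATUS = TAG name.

STATUS = TAG Add2

cycle 1: issue SUB r1<-Add1 // r0:5,r1:Add1,r2:8,r3:3
cycle 2: issue MUL r1<-Mul1 // r0:5,r1:Mul1,r2:8,r3:3
cycle 3: issue ADD r2<-Add2 // r0:5,r1:Mul1,r2:Add2,r3:3
cycle 4: CDB Add1=-1; issue ADD r2<-Add1 // r0:5,r1:Mul1,r2:Add1,r3:3
cycle 5: stall // r0:5,r1:Mul1,r2:Add1,r3:3
cycle 6: CDB Add2=13; issue SUB r2<-Add2 // r0:5,r1:Mul1,r2:Add2,r3:3
cycle 7: issue MUL r0<-Mul2 // r0:Mul2,r1:Mul1,r2:Add2,r3:3
cycle 8: - // r0:Mul2,r1:Mul1,r2:Add2,r3:3
cycle 9: CDB Add1=18 // r0:Mul2,r1:Mul1,r2:Add2,r3:3
cycle 10: CDB Mul1=-3 // r0:Mul2,r1:-3,r2:Add2,r3:3
cycle 11: - // r0:Mul2,r1:-3,r2:Add2,r3:3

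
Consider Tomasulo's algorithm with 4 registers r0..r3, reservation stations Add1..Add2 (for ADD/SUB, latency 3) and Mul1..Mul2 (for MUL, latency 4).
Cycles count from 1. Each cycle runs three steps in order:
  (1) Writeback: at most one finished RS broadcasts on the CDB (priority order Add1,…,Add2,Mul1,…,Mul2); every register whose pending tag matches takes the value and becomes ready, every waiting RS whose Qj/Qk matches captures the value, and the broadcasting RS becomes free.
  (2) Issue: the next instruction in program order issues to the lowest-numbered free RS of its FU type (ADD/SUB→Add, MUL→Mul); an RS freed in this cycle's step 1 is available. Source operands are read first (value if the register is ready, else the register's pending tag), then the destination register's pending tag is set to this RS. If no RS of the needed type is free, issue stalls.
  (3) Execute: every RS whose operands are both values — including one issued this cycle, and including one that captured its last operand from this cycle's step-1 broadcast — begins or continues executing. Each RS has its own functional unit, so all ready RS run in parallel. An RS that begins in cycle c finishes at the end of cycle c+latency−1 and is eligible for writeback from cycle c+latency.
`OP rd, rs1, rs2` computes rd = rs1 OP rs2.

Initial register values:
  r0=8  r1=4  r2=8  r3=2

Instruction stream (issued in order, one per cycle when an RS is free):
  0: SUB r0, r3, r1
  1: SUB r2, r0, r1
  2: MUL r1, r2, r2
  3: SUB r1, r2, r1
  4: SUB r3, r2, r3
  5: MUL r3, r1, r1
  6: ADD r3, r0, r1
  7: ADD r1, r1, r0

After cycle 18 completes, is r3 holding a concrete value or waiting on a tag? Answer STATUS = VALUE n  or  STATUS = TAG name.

c1: issue SUB r0<-Add1 | r0:Add1,r1:4,r2:8,r3:2
c2: issue SUB r2<-Add2 | r0:Add1,r1:4,r2:Add2,r3:2
c3: issue MUL r1<-Mul1 | r0:Add1,r1:Mul1,r2:Add2,r3:2
c4: CDB Add1=-2; issue SUB r1<-Add1 | r0:-2,r1:Add1,r2:Add2,r3:2
c5: stall | r0:-2,r1:Add1,r2:Add2,r3:2
c6: stall | r0:-2,r1:Add1,r2:Add2,r3:2
c7: CDB Add2=-6; issue SUB r3<-Add2 | r0:-2,r1:Add1,r2:-6,r3:Add2
c8: issue MUL r3<-Mul2 | r0:-2,r1:Add1,r2:-6,r3:Mul2
c9: stall | r0:-2,r1:Add1,r2:-6,r3:Mul2
c10: CDB Add2=-8; issue ADD r3<-Add2 | r0:-2,r1:Add1,r2:-6,r3:Add2
c11: CDB Mul1=36; stall | r0:-2,r1:Add1,r2:-6,r3:Add2
c12: stall | r0:-2,r1:Add1,r2:-6,r3:Add2
c13: stall | r0:-2,r1:Add1,r2:-6,r3:Add2
c14: CDB Add1=-42; issue ADD r1<-Add1 | r0:-2,r1:Add1,r2:-6,r3:Add2
c15: - | r0:-2,r1:Add1,r2:-6,r3:Add2
c16: - | r0:-2,r1:Add1,r2:-6,r3:Add2
c17: CDB Add1=-44 | r0:-2,r1:-44,r2:-6,r3:Add2
c18: CDB Add2=-44 | r0:-2,r1:-44,r2:-6,r3:-44

STATUS = VALUE -44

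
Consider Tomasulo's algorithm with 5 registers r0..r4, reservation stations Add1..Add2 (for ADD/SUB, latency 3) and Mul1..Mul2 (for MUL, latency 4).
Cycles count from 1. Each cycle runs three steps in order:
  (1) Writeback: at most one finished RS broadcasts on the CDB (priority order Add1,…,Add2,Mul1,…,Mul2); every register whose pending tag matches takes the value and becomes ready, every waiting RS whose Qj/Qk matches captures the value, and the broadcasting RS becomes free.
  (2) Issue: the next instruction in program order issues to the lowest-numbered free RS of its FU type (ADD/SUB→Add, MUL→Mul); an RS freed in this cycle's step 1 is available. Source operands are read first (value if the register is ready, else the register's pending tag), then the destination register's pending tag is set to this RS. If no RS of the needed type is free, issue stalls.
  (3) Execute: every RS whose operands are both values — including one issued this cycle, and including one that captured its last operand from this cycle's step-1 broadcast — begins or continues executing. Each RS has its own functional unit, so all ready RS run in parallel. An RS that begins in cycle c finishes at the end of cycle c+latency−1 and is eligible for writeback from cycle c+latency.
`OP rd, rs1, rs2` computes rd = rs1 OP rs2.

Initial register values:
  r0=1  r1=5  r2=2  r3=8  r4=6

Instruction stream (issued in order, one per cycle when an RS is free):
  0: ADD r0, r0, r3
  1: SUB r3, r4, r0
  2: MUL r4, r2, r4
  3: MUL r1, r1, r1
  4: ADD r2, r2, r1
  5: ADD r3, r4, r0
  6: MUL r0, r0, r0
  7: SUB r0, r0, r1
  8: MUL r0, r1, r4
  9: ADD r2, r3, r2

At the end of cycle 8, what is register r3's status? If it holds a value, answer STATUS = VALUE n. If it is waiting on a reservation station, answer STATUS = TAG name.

STATUS = TAG Add2

cycle 1: issue ADD r0<-Add1 // r0:Add1,r1:5,r2:2,r3:8,r4:6
cycle 2: issue SUB r3<-Add2 // r0:Add1,r1:5,r2:2,r3:Add2,r4:6
cycle 3: issue MUL r4<-Mul1 // r0:Add1,r1:5,r2:2,r3:Add2,r4:Mul1
cycle 4: CDB Add1=9; issue MUL r1<-Mul2 // r0:9,r1:Mul2,r2:2,r3:Add2,r4:Mul1
cycle 5: issue ADD r2<-Add1 // r0:9,r1:Mul2,r2:Add1,r3:Add2,r4:Mul1
cycle 6: stall // r0:9,r1:Mul2,r2:Add1,r3:Add2,r4:Mul1
cycle 7: CDB Add2=-3; issue ADD r3<-Add2 // r0:9,r1:Mul2,r2:Add1,r3:Add2,r4:Mul1
cycle 8: CDB Mul1=12; issue MUL r0<-Mul1 // r0:Mul1,r1:Mul2,r2:Add1,r3:Add2,r4:12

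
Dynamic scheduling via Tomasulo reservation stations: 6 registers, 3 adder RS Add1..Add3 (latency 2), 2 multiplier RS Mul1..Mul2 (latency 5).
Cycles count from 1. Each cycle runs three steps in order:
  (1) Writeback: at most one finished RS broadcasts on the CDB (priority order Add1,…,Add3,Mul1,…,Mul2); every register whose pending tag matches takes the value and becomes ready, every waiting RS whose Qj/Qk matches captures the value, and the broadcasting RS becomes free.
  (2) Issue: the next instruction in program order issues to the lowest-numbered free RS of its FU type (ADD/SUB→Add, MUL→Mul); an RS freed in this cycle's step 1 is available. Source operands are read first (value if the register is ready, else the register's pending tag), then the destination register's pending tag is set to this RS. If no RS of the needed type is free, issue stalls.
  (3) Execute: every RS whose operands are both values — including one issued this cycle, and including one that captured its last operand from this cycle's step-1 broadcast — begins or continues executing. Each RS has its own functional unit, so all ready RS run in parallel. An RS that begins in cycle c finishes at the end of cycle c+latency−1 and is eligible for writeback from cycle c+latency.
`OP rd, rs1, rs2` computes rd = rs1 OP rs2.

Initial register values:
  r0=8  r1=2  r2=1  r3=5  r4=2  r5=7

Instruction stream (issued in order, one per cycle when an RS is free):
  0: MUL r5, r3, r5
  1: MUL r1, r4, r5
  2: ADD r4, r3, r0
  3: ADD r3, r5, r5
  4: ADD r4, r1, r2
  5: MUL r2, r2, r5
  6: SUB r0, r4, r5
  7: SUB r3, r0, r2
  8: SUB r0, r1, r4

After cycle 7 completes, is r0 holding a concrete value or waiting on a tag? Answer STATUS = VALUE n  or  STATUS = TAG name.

  c1: issue MUL r5<-Mul1  regs: r0:8,r1:2,r2:1,r3:5,r4:2,r5:Mul1
  c2: issue MUL r1<-Mul2  regs: r0:8,r1:Mul2,r2:1,r3:5,r4:2,r5:Mul1
  c3: issue ADD r4<-Add1  regs: r0:8,r1:Mul2,r2:1,r3:5,r4:Add1,r5:Mul1
  c4: issue ADD r3<-Add2  regs: r0:8,r1:Mul2,r2:1,r3:Add2,r4:Add1,r5:Mul1
  c5: CDB Add1=13; issue ADD r4<-Add1  regs: r0:8,r1:Mul2,r2:1,r3:Add2,r4:Add1,r5:Mul1
  c6: CDB Mul1=35; issue MUL r2<-Mul1  regs: r0:8,r1:Mul2,r2:Mul1,r3:Add2,r4:Add1,r5:35
  c7: issue SUB r0<-Add3  regs: r0:Add3,r1:Mul2,r2:Mul1,r3:Add2,r4:Add1,r5:35

STATUS = TAG Add3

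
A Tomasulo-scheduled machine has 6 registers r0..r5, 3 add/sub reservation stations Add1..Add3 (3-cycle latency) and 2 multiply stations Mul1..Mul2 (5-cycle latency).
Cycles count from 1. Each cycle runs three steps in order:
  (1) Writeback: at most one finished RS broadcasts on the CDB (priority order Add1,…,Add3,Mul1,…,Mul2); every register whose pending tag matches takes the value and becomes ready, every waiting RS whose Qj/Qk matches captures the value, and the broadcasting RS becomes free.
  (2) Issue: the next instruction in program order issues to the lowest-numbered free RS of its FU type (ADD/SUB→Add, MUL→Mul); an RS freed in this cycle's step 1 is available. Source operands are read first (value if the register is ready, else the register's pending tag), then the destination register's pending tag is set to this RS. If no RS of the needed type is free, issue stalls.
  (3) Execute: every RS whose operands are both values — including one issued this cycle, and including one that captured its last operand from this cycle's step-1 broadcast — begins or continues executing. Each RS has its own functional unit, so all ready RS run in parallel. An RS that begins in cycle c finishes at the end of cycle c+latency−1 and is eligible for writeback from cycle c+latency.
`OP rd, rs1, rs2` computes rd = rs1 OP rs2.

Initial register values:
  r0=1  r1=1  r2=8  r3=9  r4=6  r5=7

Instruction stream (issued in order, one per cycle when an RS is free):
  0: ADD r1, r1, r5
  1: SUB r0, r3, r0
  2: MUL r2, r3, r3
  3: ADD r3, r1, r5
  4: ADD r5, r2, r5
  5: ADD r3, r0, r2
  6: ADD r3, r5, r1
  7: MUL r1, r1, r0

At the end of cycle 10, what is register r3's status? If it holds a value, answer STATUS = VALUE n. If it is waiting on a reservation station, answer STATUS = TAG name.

STATUS = TAG Add1

c1: issue ADD r1<-Add1 | r0:1,r1:Add1,r2:8,r3:9,r4:6,r5:7
c2: issue SUB r0<-Add2 | r0:Add2,r1:Add1,r2:8,r3:9,r4:6,r5:7
c3: issue MUL r2<-Mul1 | r0:Add2,r1:Add1,r2:Mul1,r3:9,r4:6,r5:7
c4: CDB Add1=8; issue ADD r3<-Add1 | r0:Add2,r1:8,r2:Mul1,r3:Add1,r4:6,r5:7
c5: CDB Add2=8; issue ADD r5<-Add2 | r0:8,r1:8,r2:Mul1,r3:Add1,r4:6,r5:Add2
c6: issue ADD r3<-Add3 | r0:8,r1:8,r2:Mul1,r3:Add3,r4:6,r5:Add2
c7: CDB Add1=15; issue ADD r3<-Add1 | r0:8,r1:8,r2:Mul1,r3:Add1,r4:6,r5:Add2
c8: CDB Mul1=81; issue MUL r1<-Mul1 | r0:8,r1:Mul1,r2:81,r3:Add1,r4:6,r5:Add2
c9: - | r0:8,r1:Mul1,r2:81,r3:Add1,r4:6,r5:Add2
c10: - | r0:8,r1:Mul1,r2:81,r3:Add1,r4:6,r5:Add2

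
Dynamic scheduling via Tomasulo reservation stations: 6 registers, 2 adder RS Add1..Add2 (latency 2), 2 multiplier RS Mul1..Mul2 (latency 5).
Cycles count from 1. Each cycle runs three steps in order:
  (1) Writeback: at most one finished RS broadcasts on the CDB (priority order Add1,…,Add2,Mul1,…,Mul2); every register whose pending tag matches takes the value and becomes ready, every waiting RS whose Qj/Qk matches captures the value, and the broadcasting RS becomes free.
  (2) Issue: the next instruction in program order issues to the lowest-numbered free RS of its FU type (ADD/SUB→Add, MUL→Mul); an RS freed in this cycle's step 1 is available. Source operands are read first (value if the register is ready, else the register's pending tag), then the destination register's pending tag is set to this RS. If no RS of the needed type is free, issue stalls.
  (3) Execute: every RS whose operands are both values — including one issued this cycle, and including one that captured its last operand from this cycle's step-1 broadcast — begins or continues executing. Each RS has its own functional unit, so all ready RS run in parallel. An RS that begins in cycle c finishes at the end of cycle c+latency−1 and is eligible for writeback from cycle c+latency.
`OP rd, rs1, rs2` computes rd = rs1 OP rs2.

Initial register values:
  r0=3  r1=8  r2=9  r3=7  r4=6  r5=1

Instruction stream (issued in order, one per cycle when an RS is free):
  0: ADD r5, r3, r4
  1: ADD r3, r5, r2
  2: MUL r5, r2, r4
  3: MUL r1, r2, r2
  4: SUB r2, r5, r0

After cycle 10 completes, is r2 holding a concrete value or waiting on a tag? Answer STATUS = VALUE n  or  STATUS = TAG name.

cycle 1: issue ADD r5<-Add1 // r0:3,r1:8,r2:9,r3:7,r4:6,r5:Add1
cycle 2: issue ADD r3<-Add2 // r0:3,r1:8,r2:9,r3:Add2,r4:6,r5:Add1
cycle 3: CDB Add1=13; issue MUL r5<-Mul1 // r0:3,r1:8,r2:9,r3:Add2,r4:6,r5:Mul1
cycle 4: issue MUL r1<-Mul2 // r0:3,r1:Mul2,r2:9,r3:Add2,r4:6,r5:Mul1
cycle 5: CDB Add2=22; issue SUB r2<-Add1 // r0:3,r1:Mul2,r2:Add1,r3:22,r4:6,r5:Mul1
cycle 6: - // r0:3,r1:Mul2,r2:Add1,r3:22,r4:6,r5:Mul1
cycle 7: - // r0:3,r1:Mul2,r2:Add1,r3:22,r4:6,r5:Mul1
cycle 8: CDB Mul1=54 // r0:3,r1:Mul2,r2:Add1,r3:22,r4:6,r5:54
cycle 9: CDB Mul2=81 // r0:3,r1:81,r2:Add1,r3:22,r4:6,r5:54
cycle 10: CDB Add1=51 // r0:3,r1:81,r2:51,r3:22,r4:6,r5:54

STATUS = VALUE 51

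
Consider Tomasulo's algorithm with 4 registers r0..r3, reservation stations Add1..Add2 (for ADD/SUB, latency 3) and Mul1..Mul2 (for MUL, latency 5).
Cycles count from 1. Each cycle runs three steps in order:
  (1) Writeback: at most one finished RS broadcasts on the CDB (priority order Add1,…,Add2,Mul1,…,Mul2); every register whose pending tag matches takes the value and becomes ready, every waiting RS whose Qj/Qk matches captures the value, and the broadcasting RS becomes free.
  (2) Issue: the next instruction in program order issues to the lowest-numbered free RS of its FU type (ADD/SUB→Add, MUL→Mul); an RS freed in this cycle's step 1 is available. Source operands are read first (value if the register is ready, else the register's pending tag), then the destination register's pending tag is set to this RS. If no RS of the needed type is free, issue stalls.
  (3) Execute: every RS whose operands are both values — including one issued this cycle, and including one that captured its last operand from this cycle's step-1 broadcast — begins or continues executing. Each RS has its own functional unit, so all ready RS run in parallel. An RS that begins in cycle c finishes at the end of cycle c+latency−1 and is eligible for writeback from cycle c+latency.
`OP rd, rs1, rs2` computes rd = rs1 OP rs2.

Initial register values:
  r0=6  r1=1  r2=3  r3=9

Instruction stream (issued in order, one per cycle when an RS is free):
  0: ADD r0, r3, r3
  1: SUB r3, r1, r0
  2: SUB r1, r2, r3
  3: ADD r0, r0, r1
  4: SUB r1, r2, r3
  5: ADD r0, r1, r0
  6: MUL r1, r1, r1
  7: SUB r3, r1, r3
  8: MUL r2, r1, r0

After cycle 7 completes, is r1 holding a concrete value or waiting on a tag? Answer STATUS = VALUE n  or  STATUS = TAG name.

STATUS = TAG Add1

cycle 1: issue ADD r0<-Add1 // r0:Add1,r1:1,r2:3,r3:9
cycle 2: issue SUB r3<-Add2 // r0:Add1,r1:1,r2:3,r3:Add2
cycle 3: stall // r0:Add1,r1:1,r2:3,r3:Add2
cycle 4: CDB Add1=18; issue SUB r1<-Add1 // r0:18,r1:Add1,r2:3,r3:Add2
cycle 5: stall // r0:18,r1:Add1,r2:3,r3:Add2
cycle 6: stall // r0:18,r1:Add1,r2:3,r3:Add2
cycle 7: CDB Add2=-17; issue ADD r0<-Add2 // r0:Add2,r1:Add1,r2:3,r3:-17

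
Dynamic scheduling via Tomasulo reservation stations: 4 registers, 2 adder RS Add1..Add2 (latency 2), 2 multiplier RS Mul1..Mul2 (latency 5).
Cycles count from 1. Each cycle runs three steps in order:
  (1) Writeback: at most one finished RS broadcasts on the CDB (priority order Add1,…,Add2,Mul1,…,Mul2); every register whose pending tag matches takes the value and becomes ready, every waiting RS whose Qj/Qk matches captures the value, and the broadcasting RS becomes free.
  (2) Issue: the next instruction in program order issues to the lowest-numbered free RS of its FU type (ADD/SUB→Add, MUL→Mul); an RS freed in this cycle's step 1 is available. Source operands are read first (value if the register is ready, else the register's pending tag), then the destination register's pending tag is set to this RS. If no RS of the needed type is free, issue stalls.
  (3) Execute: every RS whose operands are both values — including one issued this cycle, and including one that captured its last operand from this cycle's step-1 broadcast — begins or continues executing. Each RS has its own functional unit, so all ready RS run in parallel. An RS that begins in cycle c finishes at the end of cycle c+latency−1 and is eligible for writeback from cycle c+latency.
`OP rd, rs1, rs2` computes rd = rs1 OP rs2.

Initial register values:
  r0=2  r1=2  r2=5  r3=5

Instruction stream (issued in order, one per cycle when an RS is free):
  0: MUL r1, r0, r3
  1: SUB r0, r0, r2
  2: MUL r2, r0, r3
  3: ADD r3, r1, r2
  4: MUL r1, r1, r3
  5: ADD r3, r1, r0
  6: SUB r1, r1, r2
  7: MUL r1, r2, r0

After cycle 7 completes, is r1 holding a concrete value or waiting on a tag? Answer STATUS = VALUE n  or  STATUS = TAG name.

STATUS = TAG Mul1

  c1: issue MUL r1<-Mul1  regs: r0:2,r1:Mul1,r2:5,r3:5
  c2: issue SUB r0<-Add1  regs: r0:Add1,r1:Mul1,r2:5,r3:5
  c3: issue MUL r2<-Mul2  regs: r0:Add1,r1:Mul1,r2:Mul2,r3:5
  c4: CDB Add1=-3; issue ADD r3<-Add1  regs: r0:-3,r1:Mul1,r2:Mul2,r3:Add1
  c5: stall  regs: r0:-3,r1:Mul1,r2:Mul2,r3:Add1
  c6: CDB Mul1=10; issue MUL r1<-Mul1  regs: r0:-3,r1:Mul1,r2:Mul2,r3:Add1
  c7: issue ADD r3<-Add2  regs: r0:-3,r1:Mul1,r2:Mul2,r3:Add2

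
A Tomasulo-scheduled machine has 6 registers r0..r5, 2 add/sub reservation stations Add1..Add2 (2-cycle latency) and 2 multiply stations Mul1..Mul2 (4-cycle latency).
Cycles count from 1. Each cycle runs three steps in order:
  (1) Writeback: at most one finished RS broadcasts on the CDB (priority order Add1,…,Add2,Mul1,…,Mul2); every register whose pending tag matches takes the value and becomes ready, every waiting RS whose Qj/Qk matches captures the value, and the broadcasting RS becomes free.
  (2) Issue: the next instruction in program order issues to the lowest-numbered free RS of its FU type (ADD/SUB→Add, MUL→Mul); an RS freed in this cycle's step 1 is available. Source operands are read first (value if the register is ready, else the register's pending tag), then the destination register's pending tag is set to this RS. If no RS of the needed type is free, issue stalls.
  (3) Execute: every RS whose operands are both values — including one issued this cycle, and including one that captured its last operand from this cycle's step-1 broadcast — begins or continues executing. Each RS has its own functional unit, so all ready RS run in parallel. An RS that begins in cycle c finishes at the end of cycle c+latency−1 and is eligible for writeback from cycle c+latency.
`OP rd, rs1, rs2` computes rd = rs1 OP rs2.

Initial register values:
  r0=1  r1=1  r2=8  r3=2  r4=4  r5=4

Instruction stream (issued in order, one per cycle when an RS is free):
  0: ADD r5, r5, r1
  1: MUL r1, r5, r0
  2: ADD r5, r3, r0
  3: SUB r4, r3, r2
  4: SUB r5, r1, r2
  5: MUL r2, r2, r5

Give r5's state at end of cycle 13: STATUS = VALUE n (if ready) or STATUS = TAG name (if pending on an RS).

c1: issue ADD r5<-Add1 | r0:1,r1:1,r2:8,r3:2,r4:4,r5:Add1
c2: issue MUL r1<-Mul1 | r0:1,r1:Mul1,r2:8,r3:2,r4:4,r5:Add1
c3: CDB Add1=5; issue ADD r5<-Add1 | r0:1,r1:Mul1,r2:8,r3:2,r4:4,r5:Add1
c4: issue SUB r4<-Add2 | r0:1,r1:Mul1,r2:8,r3:2,r4:Add2,r5:Add1
c5: CDB Add1=3; issue SUB r5<-Add1 | r0:1,r1:Mul1,r2:8,r3:2,r4:Add2,r5:Add1
c6: CDB Add2=-6; issue MUL r2<-Mul2 | r0:1,r1:Mul1,r2:Mul2,r3:2,r4:-6,r5:Add1
c7: CDB Mul1=5 | r0:1,r1:5,r2:Mul2,r3:2,r4:-6,r5:Add1
c8: - | r0:1,r1:5,r2:Mul2,r3:2,r4:-6,r5:Add1
c9: CDB Add1=-3 | r0:1,r1:5,r2:Mul2,r3:2,r4:-6,r5:-3
c10: - | r0:1,r1:5,r2:Mul2,r3:2,r4:-6,r5:-3
c11: - | r0:1,r1:5,r2:Mul2,r3:2,r4:-6,r5:-3
c12: - | r0:1,r1:5,r2:Mul2,r3:2,r4:-6,r5:-3
c13: CDB Mul2=-24 | r0:1,r1:5,r2:-24,r3:2,r4:-6,r5:-3

STATUS = VALUE -3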